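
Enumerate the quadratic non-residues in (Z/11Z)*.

Square k = 1,…,5 (k and 11−k give the same square):
1²=1, 2²=4, 3²=9, 4²≡5, 5²≡3 (mod 11).
The residues are {1, 3, 4, 5, 9}; the non-residues are the remaining 5 nonzero classes.

2 6 7 8 10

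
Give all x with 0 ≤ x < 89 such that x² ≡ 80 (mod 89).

13, 76

89 ≡ 1 (mod 4), so we find a root by search.
Trying successive values, 13² = 169 ≡ 80 (mod 89). The other root is 89 − 13 = 76.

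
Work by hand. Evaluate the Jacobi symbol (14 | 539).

Pull out 2: since 539 ≡ 3 (mod 8), (2/539) = -1.
Reciprocity: 7 ≡ 3 and 539 ≡ 3 (mod 4), so (7/539) = −(539/7).
Reduce top mod 7: now compute (0/7).
Top reduces to 0: gcd > 1, so the symbol is 0.

0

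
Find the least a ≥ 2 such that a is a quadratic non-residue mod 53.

(2/53) = −1, so 2 is the smallest positive non-residue mod 53.

2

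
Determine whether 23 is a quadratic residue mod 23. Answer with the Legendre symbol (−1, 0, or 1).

First reduce: 23 ≡ 0 (mod 23).
Top reduces to 0: gcd > 1, so the symbol is 0.

0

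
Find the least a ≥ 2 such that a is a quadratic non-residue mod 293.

2

(2/293) = −1, so 2 is the smallest positive non-residue mod 293.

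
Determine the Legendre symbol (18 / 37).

Pull out 2: since 37 ≡ 5 (mod 8), (2/37) = -1.
Reciprocity: 9 ≡ 1 and 37 ≡ 1 (mod 4), so (9/37) = +(37/9).
Reduce top mod 9: now compute (1/9).
Reached (1/9) = 1. Collecting the sign flips along the way, the symbol is -1.

-1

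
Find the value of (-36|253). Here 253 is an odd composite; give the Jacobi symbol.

1

First reduce: -36 ≡ 217 (mod 253).
Reciprocity: 217 ≡ 1 and 253 ≡ 1 (mod 4), so (217/253) = +(253/217).
Reduce top mod 217: now compute (36/217).
Pull out 2^2: since 217 ≡ 1 (mod 8), (2/217) = +1, so (2/217)^2 = +1.
Reciprocity: 9 ≡ 1 and 217 ≡ 1 (mod 4), so (9/217) = +(217/9).
Reduce top mod 9: now compute (1/9).
Reached (1/9) = 1. Collecting the sign flips along the way, the symbol is +1.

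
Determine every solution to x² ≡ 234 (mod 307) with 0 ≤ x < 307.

65, 242

Since 307 ≡ 3 (mod 4), a square root of 234 is 234^((307+1)/4) = 234^77 mod 307.
Repeated squaring: 234^2≡110, 234^4≡127, 234^8≡165, 234^16≡209, 234^32≡87, 234^64≡201 (mod 307).
234^77 = 234^(64+8+4+1) ≡ 65 (mod 307).
Check: 65² = 4225 ≡ 234 (mod 307). The two roots are 65 and 242.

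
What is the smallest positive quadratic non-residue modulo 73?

(2/73) = +1, so 2 is a residue.
(3/73) = +1, so 3 is a residue.
(4/73) = +1, so 4 is a residue.
(5/73) = −1, so 5 is the smallest positive non-residue mod 73.

5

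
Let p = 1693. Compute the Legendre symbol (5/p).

-1

Reciprocity: 5 ≡ 1 and 1693 ≡ 1 (mod 4), so (5/1693) = +(1693/5).
Reduce top mod 5: now compute (3/5).
Reciprocity: 3 ≡ 3 and 5 ≡ 1 (mod 4), so (3/5) = +(5/3).
Reduce top mod 3: now compute (2/3).
Pull out 2: since 3 ≡ 3 (mod 8), (2/3) = -1.
Reached (1/3) = 1. Collecting the sign flips along the way, the symbol is -1.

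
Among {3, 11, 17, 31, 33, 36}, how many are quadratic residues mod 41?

(3/41) = -1 → non-residue.
(11/41) = -1 → non-residue.
(17/41) = -1 → non-residue.
(31/41) = +1 → QR.
(33/41) = +1 → QR.
(36/41) = +1 → QR.
Total quadratic residues among the 6: 3.

3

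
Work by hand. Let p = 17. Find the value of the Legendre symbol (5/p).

-1

Reciprocity: 5 ≡ 1 and 17 ≡ 1 (mod 4), so (5/17) = +(17/5).
Reduce top mod 5: now compute (2/5).
Pull out 2: since 5 ≡ 5 (mod 8), (2/5) = -1.
Reached (1/5) = 1. Collecting the sign flips along the way, the symbol is -1.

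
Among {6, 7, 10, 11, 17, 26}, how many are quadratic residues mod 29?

(6/29) = +1 → QR.
(7/29) = +1 → QR.
(10/29) = -1 → non-residue.
(11/29) = -1 → non-residue.
(17/29) = -1 → non-residue.
(26/29) = -1 → non-residue.
Total quadratic residues among the 6: 2.

2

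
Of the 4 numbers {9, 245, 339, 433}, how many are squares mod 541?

3

(9/541) = +1 → QR.
(245/541) = +1 → QR.
(339/541) = -1 → non-residue.
(433/541) = +1 → QR.
Total quadratic residues among the 4: 3.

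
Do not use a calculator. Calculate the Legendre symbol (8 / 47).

1

Pull out 2^3: since 47 ≡ 7 (mod 8), (2/47) = +1, so (2/47)^3 = +1.
Reached (1/47) = 1. Collecting the sign flips along the way, the symbol is +1.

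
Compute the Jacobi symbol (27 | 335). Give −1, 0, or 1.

Reciprocity: 27 ≡ 3 and 335 ≡ 3 (mod 4), so (27/335) = −(335/27).
Reduce top mod 27: now compute (11/27).
Reciprocity: 11 ≡ 3 and 27 ≡ 3 (mod 4), so (11/27) = −(27/11).
Reduce top mod 11: now compute (5/11).
Reciprocity: 5 ≡ 1 and 11 ≡ 3 (mod 4), so (5/11) = +(11/5).
Reduce top mod 5: now compute (1/5).
Reached (1/5) = 1. Collecting the sign flips along the way, the symbol is +1.

1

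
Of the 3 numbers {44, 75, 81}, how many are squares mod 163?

1

(44/163) = -1 → non-residue.
(75/163) = -1 → non-residue.
(81/163) = +1 → QR.
Total quadratic residues among the 3: 1.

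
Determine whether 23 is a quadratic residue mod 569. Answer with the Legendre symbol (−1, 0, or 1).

-1

Euler's criterion: (23/569) ≡ 23^284 (mod 569).
23^2 ≡ 529 (mod 569)
23^4 ≡ 462 (mod 569)
23^8 ≡ 69 (mod 569)
23^16 ≡ 209 (mod 569)
23^32 ≡ 437 (mod 569)
23^64 ≡ 354 (mod 569)
23^128 ≡ 136 (mod 569)
23^256 ≡ 288 (mod 569)
23^284 = 23^(256+16+8+4) ≡ 568 (mod 569).
Result is 568 ≡ −1, so (23/569) = −1.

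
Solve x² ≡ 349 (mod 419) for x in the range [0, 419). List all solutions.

Since 419 ≡ 3 (mod 4), a square root of 349 is 349^((419+1)/4) = 349^105 mod 419.
Repeated squaring: 349^2≡291, 349^4≡43, 349^8≡173, 349^16≡180, 349^32≡137, 349^64≡333 (mod 419).
349^105 = 349^(64+32+8+1) ≡ 45 (mod 419).
Check: 45² = 2025 ≡ 349 (mod 419). The two roots are 45 and 374.

45, 374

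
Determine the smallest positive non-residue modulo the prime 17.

(2/17) = +1, so 2 is a residue.
(3/17) = −1, so 3 is the smallest positive non-residue mod 17.

3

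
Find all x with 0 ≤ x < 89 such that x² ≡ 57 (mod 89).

89 ≡ 1 (mod 4), so we find a root by search.
Trying successive values, 18² = 324 ≡ 57 (mod 89). The other root is 89 − 18 = 71.

18, 71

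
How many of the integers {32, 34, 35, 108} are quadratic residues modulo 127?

3

(32/127) = +1 → QR.
(34/127) = +1 → QR.
(35/127) = +1 → QR.
(108/127) = -1 → non-residue.
Total quadratic residues among the 4: 3.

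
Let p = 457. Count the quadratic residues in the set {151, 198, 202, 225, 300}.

(151/457) = +1 → QR.
(198/457) = -1 → non-residue.
(202/457) = -1 → non-residue.
(225/457) = +1 → QR.
(300/457) = +1 → QR.
Total quadratic residues among the 5: 3.

3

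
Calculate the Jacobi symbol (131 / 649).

1

Reciprocity: 131 ≡ 3 and 649 ≡ 1 (mod 4), so (131/649) = +(649/131).
Reduce top mod 131: now compute (125/131).
Reciprocity: 125 ≡ 1 and 131 ≡ 3 (mod 4), so (125/131) = +(131/125).
Reduce top mod 125: now compute (6/125).
Pull out 2: since 125 ≡ 5 (mod 8), (2/125) = -1.
Reciprocity: 3 ≡ 3 and 125 ≡ 1 (mod 4), so (3/125) = +(125/3).
Reduce top mod 3: now compute (2/3).
Pull out 2: since 3 ≡ 3 (mod 8), (2/3) = -1.
Reached (1/3) = 1. Collecting the sign flips along the way, the symbol is +1.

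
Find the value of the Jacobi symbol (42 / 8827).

0

Pull out 2: since 8827 ≡ 3 (mod 8), (2/8827) = -1.
Reciprocity: 21 ≡ 1 and 8827 ≡ 3 (mod 4), so (21/8827) = +(8827/21).
Reduce top mod 21: now compute (7/21).
Reciprocity: 7 ≡ 3 and 21 ≡ 1 (mod 4), so (7/21) = +(21/7).
Reduce top mod 7: now compute (0/7).
Top reduces to 0: gcd > 1, so the symbol is 0.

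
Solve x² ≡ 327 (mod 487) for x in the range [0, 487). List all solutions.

57, 430

Since 487 ≡ 3 (mod 4), a square root of 327 is 327^((487+1)/4) = 327^122 mod 487.
Repeated squaring: 327^2≡276, 327^4≡204, 327^8≡221, 327^16≡141, 327^32≡401, 327^64≡91 (mod 487).
327^122 = 327^(64+32+16+8+2) ≡ 430 (mod 487).
Check: 430² = 184900 ≡ 327 (mod 487). The two roots are 57 and 430.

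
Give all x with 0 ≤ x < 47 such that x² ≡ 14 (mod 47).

Since 47 ≡ 3 (mod 4), a square root of 14 is 14^((47+1)/4) = 14^12 mod 47.
Repeated squaring: 14^2≡8, 14^4≡17, 14^8≡7 (mod 47).
14^12 = 14^(8+4) ≡ 25 (mod 47).
Check: 25² = 625 ≡ 14 (mod 47). The two roots are 22 and 25.

22, 25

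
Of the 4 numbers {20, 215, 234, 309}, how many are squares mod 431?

(20/431) = +1 → QR.
(215/431) = -1 → non-residue.
(234/431) = -1 → non-residue.
(309/431) = -1 → non-residue.
Total quadratic residues among the 4: 1.

1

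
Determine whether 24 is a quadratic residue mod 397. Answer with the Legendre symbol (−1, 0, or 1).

Euler's criterion: (24/397) ≡ 24^198 (mod 397).
24^2 ≡ 179 (mod 397)
24^4 ≡ 281 (mod 397)
24^8 ≡ 355 (mod 397)
24^16 ≡ 176 (mod 397)
24^32 ≡ 10 (mod 397)
24^64 ≡ 100 (mod 397)
24^128 ≡ 75 (mod 397)
24^198 = 24^(128+64+4+2) ≡ 396 (mod 397).
Result is 396 ≡ −1, so (24/397) = −1.

-1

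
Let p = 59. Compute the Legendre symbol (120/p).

-1

Euler's criterion: (120/59) ≡ 2^29 (mod 59).
2^2 ≡ 4 (mod 59)
2^4 ≡ 16 (mod 59)
2^8 ≡ 20 (mod 59)
2^16 ≡ 46 (mod 59)
2^29 = 2^(16+8+4+1) ≡ 58 (mod 59).
Result is 58 ≡ −1, so (120/59) = −1.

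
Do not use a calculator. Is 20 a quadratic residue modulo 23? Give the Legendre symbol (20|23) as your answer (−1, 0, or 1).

Pull out 2^2: since 23 ≡ 7 (mod 8), (2/23) = +1, so (2/23)^2 = +1.
Reciprocity: 5 ≡ 1 and 23 ≡ 3 (mod 4), so (5/23) = +(23/5).
Reduce top mod 5: now compute (3/5).
Reciprocity: 3 ≡ 3 and 5 ≡ 1 (mod 4), so (3/5) = +(5/3).
Reduce top mod 3: now compute (2/3).
Pull out 2: since 3 ≡ 3 (mod 8), (2/3) = -1.
Reached (1/3) = 1. Collecting the sign flips along the way, the symbol is -1.

-1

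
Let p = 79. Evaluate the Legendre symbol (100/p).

First reduce: 100 ≡ 21 (mod 79).
Reciprocity: 21 ≡ 1 and 79 ≡ 3 (mod 4), so (21/79) = +(79/21).
Reduce top mod 21: now compute (16/21).
Pull out 2^4: since 21 ≡ 5 (mod 8), (2/21) = -1, so (2/21)^4 = +1.
Reached (1/21) = 1. Collecting the sign flips along the way, the symbol is +1.

1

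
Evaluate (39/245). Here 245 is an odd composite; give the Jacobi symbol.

Reciprocity: 39 ≡ 3 and 245 ≡ 1 (mod 4), so (39/245) = +(245/39).
Reduce top mod 39: now compute (11/39).
Reciprocity: 11 ≡ 3 and 39 ≡ 3 (mod 4), so (11/39) = −(39/11).
Reduce top mod 11: now compute (6/11).
Pull out 2: since 11 ≡ 3 (mod 8), (2/11) = -1.
Reciprocity: 3 ≡ 3 and 11 ≡ 3 (mod 4), so (3/11) = −(11/3).
Reduce top mod 3: now compute (2/3).
Pull out 2: since 3 ≡ 3 (mod 8), (2/3) = -1.
Reached (1/3) = 1. Collecting the sign flips along the way, the symbol is +1.

1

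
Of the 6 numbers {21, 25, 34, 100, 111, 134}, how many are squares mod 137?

3

(21/137) = -1 → non-residue.
(25/137) = +1 → QR.
(34/137) = +1 → QR.
(100/137) = +1 → QR.
(111/137) = -1 → non-residue.
(134/137) = -1 → non-residue.
Total quadratic residues among the 6: 3.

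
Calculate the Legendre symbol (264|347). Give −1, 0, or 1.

-1

Euler's criterion: (264/347) ≡ 264^173 (mod 347).
264^2 ≡ 296 (mod 347)
264^4 ≡ 172 (mod 347)
264^8 ≡ 89 (mod 347)
264^16 ≡ 287 (mod 347)
264^32 ≡ 130 (mod 347)
264^64 ≡ 244 (mod 347)
264^128 ≡ 199 (mod 347)
264^173 = 264^(128+32+8+4+1) ≡ 346 (mod 347).
Result is 346 ≡ −1, so (264/347) = −1.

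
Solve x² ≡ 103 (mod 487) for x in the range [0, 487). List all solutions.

Since 487 ≡ 3 (mod 4), a square root of 103 is 103^((487+1)/4) = 103^122 mod 487.
Repeated squaring: 103^2≡382, 103^4≡311, 103^8≡295, 103^16≡339, 103^32≡476, 103^64≡121 (mod 487).
103^122 = 103^(64+32+16+8+2) ≡ 55 (mod 487).
Check: 55² = 3025 ≡ 103 (mod 487). The two roots are 55 and 432.

55, 432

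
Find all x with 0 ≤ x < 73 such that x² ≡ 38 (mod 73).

73 ≡ 1 (mod 4), so we find a root by search.
Trying successive values, 29² = 841 ≡ 38 (mod 73). The other root is 73 − 29 = 44.

29, 44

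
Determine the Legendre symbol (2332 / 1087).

First reduce: 2332 ≡ 158 (mod 1087).
Pull out 2: since 1087 ≡ 7 (mod 8), (2/1087) = +1.
Reciprocity: 79 ≡ 3 and 1087 ≡ 3 (mod 4), so (79/1087) = −(1087/79).
Reduce top mod 79: now compute (60/79).
Pull out 2^2: since 79 ≡ 7 (mod 8), (2/79) = +1, so (2/79)^2 = +1.
Reciprocity: 15 ≡ 3 and 79 ≡ 3 (mod 4), so (15/79) = −(79/15).
Reduce top mod 15: now compute (4/15).
Pull out 2^2: since 15 ≡ 7 (mod 8), (2/15) = +1, so (2/15)^2 = +1.
Reached (1/15) = 1. Collecting the sign flips along the way, the symbol is +1.

1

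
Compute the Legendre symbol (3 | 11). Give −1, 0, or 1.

1

Reciprocity: 3 ≡ 3 and 11 ≡ 3 (mod 4), so (3/11) = −(11/3).
Reduce top mod 3: now compute (2/3).
Pull out 2: since 3 ≡ 3 (mod 8), (2/3) = -1.
Reached (1/3) = 1. Collecting the sign flips along the way, the symbol is +1.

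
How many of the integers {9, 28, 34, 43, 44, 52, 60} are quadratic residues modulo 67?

(9/67) = +1 → QR.
(28/67) = -1 → non-residue.
(34/67) = -1 → non-residue.
(43/67) = -1 → non-residue.
(44/67) = -1 → non-residue.
(52/67) = -1 → non-residue.
(60/67) = +1 → QR.
Total quadratic residues among the 7: 2.

2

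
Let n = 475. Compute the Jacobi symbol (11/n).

1

Reciprocity: 11 ≡ 3 and 475 ≡ 3 (mod 4), so (11/475) = −(475/11).
Reduce top mod 11: now compute (2/11).
Pull out 2: since 11 ≡ 3 (mod 8), (2/11) = -1.
Reached (1/11) = 1. Collecting the sign flips along the way, the symbol is +1.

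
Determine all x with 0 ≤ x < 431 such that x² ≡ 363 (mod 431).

Since 431 ≡ 3 (mod 4), a square root of 363 is 363^((431+1)/4) = 363^108 mod 431.
Repeated squaring: 363^2≡314, 363^4≡328, 363^8≡265, 363^16≡403, 363^32≡353, 363^64≡50 (mod 431).
363^108 = 363^(64+32+8+4) ≡ 396 (mod 431).
Check: 396² = 156816 ≡ 363 (mod 431). The two roots are 35 and 396.

35, 396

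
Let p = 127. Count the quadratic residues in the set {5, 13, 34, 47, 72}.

4

(5/127) = -1 → non-residue.
(13/127) = +1 → QR.
(34/127) = +1 → QR.
(47/127) = +1 → QR.
(72/127) = +1 → QR.
Total quadratic residues among the 5: 4.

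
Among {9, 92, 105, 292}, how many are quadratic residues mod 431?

2

(9/431) = +1 → QR.
(92/431) = +1 → QR.
(105/431) = -1 → non-residue.
(292/431) = -1 → non-residue.
Total quadratic residues among the 4: 2.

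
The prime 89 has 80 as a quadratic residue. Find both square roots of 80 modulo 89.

89 ≡ 1 (mod 4), so we find a root by search.
Trying successive values, 13² = 169 ≡ 80 (mod 89). The other root is 89 − 13 = 76.

13, 76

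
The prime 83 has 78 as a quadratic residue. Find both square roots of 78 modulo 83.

24, 59

Since 83 ≡ 3 (mod 4), a square root of 78 is 78^((83+1)/4) = 78^21 mod 83.
Repeated squaring: 78^2≡25, 78^4≡44, 78^8≡27, 78^16≡65 (mod 83).
78^21 = 78^(16+4+1) ≡ 59 (mod 83).
Check: 59² = 3481 ≡ 78 (mod 83). The two roots are 24 and 59.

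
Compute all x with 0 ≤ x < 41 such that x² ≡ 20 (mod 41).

15, 26

41 ≡ 1 (mod 4), so we find a root by search.
Trying successive values, 15² = 225 ≡ 20 (mod 41). The other root is 41 − 15 = 26.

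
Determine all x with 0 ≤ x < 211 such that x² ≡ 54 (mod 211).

Since 211 ≡ 3 (mod 4), a square root of 54 is 54^((211+1)/4) = 54^53 mod 211.
Repeated squaring: 54^2≡173, 54^4≡178, 54^8≡34, 54^16≡101, 54^32≡73 (mod 211).
54^53 = 54^(32+16+4+1) ≡ 73 (mod 211).
Check: 73² = 5329 ≡ 54 (mod 211). The two roots are 73 and 138.

73, 138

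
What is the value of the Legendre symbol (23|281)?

Reciprocity: 23 ≡ 3 and 281 ≡ 1 (mod 4), so (23/281) = +(281/23).
Reduce top mod 23: now compute (5/23).
Reciprocity: 5 ≡ 1 and 23 ≡ 3 (mod 4), so (5/23) = +(23/5).
Reduce top mod 5: now compute (3/5).
Reciprocity: 3 ≡ 3 and 5 ≡ 1 (mod 4), so (3/5) = +(5/3).
Reduce top mod 3: now compute (2/3).
Pull out 2: since 3 ≡ 3 (mod 8), (2/3) = -1.
Reached (1/3) = 1. Collecting the sign flips along the way, the symbol is -1.

-1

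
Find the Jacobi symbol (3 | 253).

1

Reciprocity: 3 ≡ 3 and 253 ≡ 1 (mod 4), so (3/253) = +(253/3).
Reduce top mod 3: now compute (1/3).
Reached (1/3) = 1. Collecting the sign flips along the way, the symbol is +1.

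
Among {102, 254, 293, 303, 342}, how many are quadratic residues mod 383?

(102/383) = +1 → QR.
(254/383) = -1 → non-residue.
(293/383) = +1 → QR.
(303/383) = +1 → QR.
(342/383) = +1 → QR.
Total quadratic residues among the 5: 4.

4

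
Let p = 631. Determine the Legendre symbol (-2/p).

-1

First reduce: -2 ≡ 629 (mod 631).
Reciprocity: 629 ≡ 1 and 631 ≡ 3 (mod 4), so (629/631) = +(631/629).
Reduce top mod 629: now compute (2/629).
Pull out 2: since 629 ≡ 5 (mod 8), (2/629) = -1.
Reached (1/629) = 1. Collecting the sign flips along the way, the symbol is -1.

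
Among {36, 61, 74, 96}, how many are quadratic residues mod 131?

(36/131) = +1 → QR.
(61/131) = +1 → QR.
(74/131) = +1 → QR.
(96/131) = -1 → non-residue.
Total quadratic residues among the 4: 3.

3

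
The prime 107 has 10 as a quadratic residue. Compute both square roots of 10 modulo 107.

Since 107 ≡ 3 (mod 4), a square root of 10 is 10^((107+1)/4) = 10^27 mod 107.
Repeated squaring: 10^2≡100, 10^4≡49, 10^8≡47, 10^16≡69 (mod 107).
10^27 = 10^(16+8+2+1) ≡ 44 (mod 107).
Check: 44² = 1936 ≡ 10 (mod 107). The two roots are 44 and 63.

44, 63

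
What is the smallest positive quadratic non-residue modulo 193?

5

(2/193) = +1, so 2 is a residue.
(3/193) = +1, so 3 is a residue.
(4/193) = +1, so 4 is a residue.
(5/193) = −1, so 5 is the smallest positive non-residue mod 193.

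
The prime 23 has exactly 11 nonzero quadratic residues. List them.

1 2 3 4 6 8 9 12 13 16 18

Square k = 1,…,11 (k and 23−k give the same square):
1²=1, 2²=4, 3²=9, 4²=16, 5²≡2, 6²≡13, 7²≡3, 8²≡18, 9²≡12, 10²≡8, 11²≡6 (mod 23).
So the quadratic residues mod 23 are {1, 2, 3, 4, 6, 8, 9, 12, 13, 16, 18}.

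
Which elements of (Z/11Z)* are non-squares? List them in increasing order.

Square k = 1,…,5 (k and 11−k give the same square):
1²=1, 2²=4, 3²=9, 4²≡5, 5²≡3 (mod 11).
The residues are {1, 3, 4, 5, 9}; the non-residues are the remaining 5 nonzero classes.

2,6,7,8,10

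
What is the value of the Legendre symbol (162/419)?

Pull out 2: since 419 ≡ 3 (mod 8), (2/419) = -1.
Reciprocity: 81 ≡ 1 and 419 ≡ 3 (mod 4), so (81/419) = +(419/81).
Reduce top mod 81: now compute (14/81).
Pull out 2: since 81 ≡ 1 (mod 8), (2/81) = +1.
Reciprocity: 7 ≡ 3 and 81 ≡ 1 (mod 4), so (7/81) = +(81/7).
Reduce top mod 7: now compute (4/7).
Pull out 2^2: since 7 ≡ 7 (mod 8), (2/7) = +1, so (2/7)^2 = +1.
Reached (1/7) = 1. Collecting the sign flips along the way, the symbol is -1.

-1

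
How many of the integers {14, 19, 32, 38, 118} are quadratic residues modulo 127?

3

(14/127) = -1 → non-residue.
(19/127) = +1 → QR.
(32/127) = +1 → QR.
(38/127) = +1 → QR.
(118/127) = -1 → non-residue.
Total quadratic residues among the 5: 3.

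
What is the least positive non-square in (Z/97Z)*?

(2/97) = +1, so 2 is a residue.
(3/97) = +1, so 3 is a residue.
(4/97) = +1, so 4 is a residue.
(5/97) = −1, so 5 is the smallest positive non-residue mod 97.

5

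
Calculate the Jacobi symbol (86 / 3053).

Pull out 2: since 3053 ≡ 5 (mod 8), (2/3053) = -1.
Reciprocity: 43 ≡ 3 and 3053 ≡ 1 (mod 4), so (43/3053) = +(3053/43).
Reduce top mod 43: now compute (0/43).
Top reduces to 0: gcd > 1, so the symbol is 0.

0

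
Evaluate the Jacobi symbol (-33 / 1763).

First reduce: -33 ≡ 1730 (mod 1763).
Pull out 2: since 1763 ≡ 3 (mod 8), (2/1763) = -1.
Reciprocity: 865 ≡ 1 and 1763 ≡ 3 (mod 4), so (865/1763) = +(1763/865).
Reduce top mod 865: now compute (33/865).
Reciprocity: 33 ≡ 1 and 865 ≡ 1 (mod 4), so (33/865) = +(865/33).
Reduce top mod 33: now compute (7/33).
Reciprocity: 7 ≡ 3 and 33 ≡ 1 (mod 4), so (7/33) = +(33/7).
Reduce top mod 7: now compute (5/7).
Reciprocity: 5 ≡ 1 and 7 ≡ 3 (mod 4), so (5/7) = +(7/5).
Reduce top mod 5: now compute (2/5).
Pull out 2: since 5 ≡ 5 (mod 8), (2/5) = -1.
Reached (1/5) = 1. Collecting the sign flips along the way, the symbol is +1.

1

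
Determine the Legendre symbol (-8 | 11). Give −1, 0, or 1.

1

First reduce: -8 ≡ 3 (mod 11).
Reciprocity: 3 ≡ 3 and 11 ≡ 3 (mod 4), so (3/11) = −(11/3).
Reduce top mod 3: now compute (2/3).
Pull out 2: since 3 ≡ 3 (mod 8), (2/3) = -1.
Reached (1/3) = 1. Collecting the sign flips along the way, the symbol is +1.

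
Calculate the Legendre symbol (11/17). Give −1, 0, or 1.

Euler's criterion: (11/17) ≡ 11^8 (mod 17).
11^2 ≡ 2 (mod 17)
11^4 ≡ 4 (mod 17)
11^8 ≡ 16 (mod 17)
11^8 = 11^(8) ≡ 16 (mod 17).
Result is 16 ≡ −1, so (11/17) = −1.

-1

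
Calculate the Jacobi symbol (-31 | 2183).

First reduce: -31 ≡ 2152 (mod 2183).
Pull out 2^3: since 2183 ≡ 7 (mod 8), (2/2183) = +1, so (2/2183)^3 = +1.
Reciprocity: 269 ≡ 1 and 2183 ≡ 3 (mod 4), so (269/2183) = +(2183/269).
Reduce top mod 269: now compute (31/269).
Reciprocity: 31 ≡ 3 and 269 ≡ 1 (mod 4), so (31/269) = +(269/31).
Reduce top mod 31: now compute (21/31).
Reciprocity: 21 ≡ 1 and 31 ≡ 3 (mod 4), so (21/31) = +(31/21).
Reduce top mod 21: now compute (10/21).
Pull out 2: since 21 ≡ 5 (mod 8), (2/21) = -1.
Reciprocity: 5 ≡ 1 and 21 ≡ 1 (mod 4), so (5/21) = +(21/5).
Reduce top mod 5: now compute (1/5).
Reached (1/5) = 1. Collecting the sign flips along the way, the symbol is -1.

-1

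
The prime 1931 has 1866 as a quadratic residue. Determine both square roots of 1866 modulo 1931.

170, 1761

Since 1931 ≡ 3 (mod 4), a square root of 1866 is 1866^((1931+1)/4) = 1866^483 mod 1931.
Repeated squaring: 1866^2≡363, 1866^4≡461, 1866^8≡111, 1866^16≡735, 1866^32≡1476, 1866^64≡408, 1866^128≡398, 1866^256≡62 (mod 1931).
1866^483 = 1866^(256+128+64+32+2+1) ≡ 170 (mod 1931).
Check: 170² = 28900 ≡ 1866 (mod 1931). The two roots are 170 and 1761.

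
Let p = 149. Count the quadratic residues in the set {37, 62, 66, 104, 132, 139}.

3

(37/149) = +1 → QR.
(62/149) = -1 → non-residue.
(66/149) = -1 → non-residue.
(104/149) = +1 → QR.
(132/149) = +1 → QR.
(139/149) = -1 → non-residue.
Total quadratic residues among the 6: 3.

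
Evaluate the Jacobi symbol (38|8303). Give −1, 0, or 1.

Pull out 2: since 8303 ≡ 7 (mod 8), (2/8303) = +1.
Reciprocity: 19 ≡ 3 and 8303 ≡ 3 (mod 4), so (19/8303) = −(8303/19).
Reduce top mod 19: now compute (0/19).
Top reduces to 0: gcd > 1, so the symbol is 0.

0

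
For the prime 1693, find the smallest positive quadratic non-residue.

(2/1693) = −1, so 2 is the smallest positive non-residue mod 1693.

2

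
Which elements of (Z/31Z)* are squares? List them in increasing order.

1,2,4,5,7,8,9,10,14,16,18,19,20,25,28

Square k = 1,…,15 (k and 31−k give the same square):
1²=1, 2²=4, 3²=9, 4²=16, 5²=25, 6²≡5, 7²≡18, 8²≡2, 9²≡19, 10²≡7, 11²≡28, 12²≡20, 13²≡14, 14²≡10, 15²≡8 (mod 31).
So the quadratic residues mod 31 are {1, 2, 4, 5, 7, 8, 9, 10, 14, 16, 18, 19, 20, 25, 28}.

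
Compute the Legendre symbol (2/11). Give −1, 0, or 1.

-1

Euler's criterion: (2/11) ≡ 2^5 (mod 11).
2^2 ≡ 4 (mod 11)
2^4 ≡ 5 (mod 11)
2^5 = 2^(4+1) ≡ 10 (mod 11).
Result is 10 ≡ −1, so (2/11) = −1.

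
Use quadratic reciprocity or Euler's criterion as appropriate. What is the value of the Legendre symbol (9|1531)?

1

Reciprocity: 9 ≡ 1 and 1531 ≡ 3 (mod 4), so (9/1531) = +(1531/9).
Reduce top mod 9: now compute (1/9).
Reached (1/9) = 1. Collecting the sign flips along the way, the symbol is +1.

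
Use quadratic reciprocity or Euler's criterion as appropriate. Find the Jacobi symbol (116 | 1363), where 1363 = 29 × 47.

Pull out 2^2: since 1363 ≡ 3 (mod 8), (2/1363) = -1, so (2/1363)^2 = +1.
Reciprocity: 29 ≡ 1 and 1363 ≡ 3 (mod 4), so (29/1363) = +(1363/29).
Reduce top mod 29: now compute (0/29).
Top reduces to 0: gcd > 1, so the symbol is 0.

0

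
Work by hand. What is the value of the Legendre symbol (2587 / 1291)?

First reduce: 2587 ≡ 5 (mod 1291).
Reciprocity: 5 ≡ 1 and 1291 ≡ 3 (mod 4), so (5/1291) = +(1291/5).
Reduce top mod 5: now compute (1/5).
Reached (1/5) = 1. Collecting the sign flips along the way, the symbol is +1.

1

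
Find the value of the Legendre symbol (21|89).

1

Euler's criterion: (21/89) ≡ 21^44 (mod 89).
21^2 ≡ 85 (mod 89)
21^4 ≡ 16 (mod 89)
21^8 ≡ 78 (mod 89)
21^16 ≡ 32 (mod 89)
21^32 ≡ 45 (mod 89)
21^44 = 21^(32+8+4) ≡ 1 (mod 89).
Result is 1, so (21/89) = 1.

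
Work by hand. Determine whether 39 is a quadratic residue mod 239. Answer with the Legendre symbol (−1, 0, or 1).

-1

Reciprocity: 39 ≡ 3 and 239 ≡ 3 (mod 4), so (39/239) = −(239/39).
Reduce top mod 39: now compute (5/39).
Reciprocity: 5 ≡ 1 and 39 ≡ 3 (mod 4), so (5/39) = +(39/5).
Reduce top mod 5: now compute (4/5).
Pull out 2^2: since 5 ≡ 5 (mod 8), (2/5) = -1, so (2/5)^2 = +1.
Reached (1/5) = 1. Collecting the sign flips along the way, the symbol is -1.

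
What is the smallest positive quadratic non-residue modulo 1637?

(2/1637) = −1, so 2 is the smallest positive non-residue mod 1637.

2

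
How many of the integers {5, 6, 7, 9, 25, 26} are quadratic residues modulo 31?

(5/31) = +1 → QR.
(6/31) = -1 → non-residue.
(7/31) = +1 → QR.
(9/31) = +1 → QR.
(25/31) = +1 → QR.
(26/31) = -1 → non-residue.
Total quadratic residues among the 6: 4.

4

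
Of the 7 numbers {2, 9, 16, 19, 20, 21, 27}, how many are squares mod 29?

3

(2/29) = -1 → non-residue.
(9/29) = +1 → QR.
(16/29) = +1 → QR.
(19/29) = -1 → non-residue.
(20/29) = +1 → QR.
(21/29) = -1 → non-residue.
(27/29) = -1 → non-residue.
Total quadratic residues among the 7: 3.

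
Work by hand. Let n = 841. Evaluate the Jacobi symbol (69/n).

1

Reciprocity: 69 ≡ 1 and 841 ≡ 1 (mod 4), so (69/841) = +(841/69).
Reduce top mod 69: now compute (13/69).
Reciprocity: 13 ≡ 1 and 69 ≡ 1 (mod 4), so (13/69) = +(69/13).
Reduce top mod 13: now compute (4/13).
Pull out 2^2: since 13 ≡ 5 (mod 8), (2/13) = -1, so (2/13)^2 = +1.
Reached (1/13) = 1. Collecting the sign flips along the way, the symbol is +1.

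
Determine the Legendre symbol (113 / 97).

1

First reduce: 113 ≡ 16 (mod 97).
Pull out 2^4: since 97 ≡ 1 (mod 8), (2/97) = +1, so (2/97)^4 = +1.
Reached (1/97) = 1. Collecting the sign flips along the way, the symbol is +1.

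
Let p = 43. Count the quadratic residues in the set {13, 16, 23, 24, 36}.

(13/43) = +1 → QR.
(16/43) = +1 → QR.
(23/43) = +1 → QR.
(24/43) = +1 → QR.
(36/43) = +1 → QR.
Total quadratic residues among the 5: 5.

5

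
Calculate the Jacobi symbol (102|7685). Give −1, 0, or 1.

Pull out 2: since 7685 ≡ 5 (mod 8), (2/7685) = -1.
Reciprocity: 51 ≡ 3 and 7685 ≡ 1 (mod 4), so (51/7685) = +(7685/51).
Reduce top mod 51: now compute (35/51).
Reciprocity: 35 ≡ 3 and 51 ≡ 3 (mod 4), so (35/51) = −(51/35).
Reduce top mod 35: now compute (16/35).
Pull out 2^4: since 35 ≡ 3 (mod 8), (2/35) = -1, so (2/35)^4 = +1.
Reached (1/35) = 1. Collecting the sign flips along the way, the symbol is +1.

1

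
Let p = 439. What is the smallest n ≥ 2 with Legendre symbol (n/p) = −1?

(2/439) = +1, so 2 is a residue.
(3/439) = −1, so 3 is the smallest positive non-residue mod 439.

3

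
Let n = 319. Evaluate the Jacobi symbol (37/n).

Reciprocity: 37 ≡ 1 and 319 ≡ 3 (mod 4), so (37/319) = +(319/37).
Reduce top mod 37: now compute (23/37).
Reciprocity: 23 ≡ 3 and 37 ≡ 1 (mod 4), so (23/37) = +(37/23).
Reduce top mod 23: now compute (14/23).
Pull out 2: since 23 ≡ 7 (mod 8), (2/23) = +1.
Reciprocity: 7 ≡ 3 and 23 ≡ 3 (mod 4), so (7/23) = −(23/7).
Reduce top mod 7: now compute (2/7).
Pull out 2: since 7 ≡ 7 (mod 8), (2/7) = +1.
Reached (1/7) = 1. Collecting the sign flips along the way, the symbol is -1.

-1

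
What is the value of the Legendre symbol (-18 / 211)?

1

Euler's criterion: (-18/211) ≡ 193^105 (mod 211).
193^2 ≡ 113 (mod 211)
193^4 ≡ 109 (mod 211)
193^8 ≡ 65 (mod 211)
193^16 ≡ 5 (mod 211)
193^32 ≡ 25 (mod 211)
193^64 ≡ 203 (mod 211)
193^105 = 193^(64+32+8+1) ≡ 1 (mod 211).
Result is 1, so (-18/211) = 1.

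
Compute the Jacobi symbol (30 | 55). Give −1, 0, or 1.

Pull out 2: since 55 ≡ 7 (mod 8), (2/55) = +1.
Reciprocity: 15 ≡ 3 and 55 ≡ 3 (mod 4), so (15/55) = −(55/15).
Reduce top mod 15: now compute (10/15).
Pull out 2: since 15 ≡ 7 (mod 8), (2/15) = +1.
Reciprocity: 5 ≡ 1 and 15 ≡ 3 (mod 4), so (5/15) = +(15/5).
Reduce top mod 5: now compute (0/5).
Top reduces to 0: gcd > 1, so the symbol is 0.

0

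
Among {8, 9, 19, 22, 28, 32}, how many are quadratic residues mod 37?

2

(8/37) = -1 → non-residue.
(9/37) = +1 → QR.
(19/37) = -1 → non-residue.
(22/37) = -1 → non-residue.
(28/37) = +1 → QR.
(32/37) = -1 → non-residue.
Total quadratic residues among the 6: 2.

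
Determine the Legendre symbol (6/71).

Pull out 2: since 71 ≡ 7 (mod 8), (2/71) = +1.
Reciprocity: 3 ≡ 3 and 71 ≡ 3 (mod 4), so (3/71) = −(71/3).
Reduce top mod 3: now compute (2/3).
Pull out 2: since 3 ≡ 3 (mod 8), (2/3) = -1.
Reached (1/3) = 1. Collecting the sign flips along the way, the symbol is +1.

1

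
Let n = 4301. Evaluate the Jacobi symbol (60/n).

-1

Pull out 2^2: since 4301 ≡ 5 (mod 8), (2/4301) = -1, so (2/4301)^2 = +1.
Reciprocity: 15 ≡ 3 and 4301 ≡ 1 (mod 4), so (15/4301) = +(4301/15).
Reduce top mod 15: now compute (11/15).
Reciprocity: 11 ≡ 3 and 15 ≡ 3 (mod 4), so (11/15) = −(15/11).
Reduce top mod 11: now compute (4/11).
Pull out 2^2: since 11 ≡ 3 (mod 8), (2/11) = -1, so (2/11)^2 = +1.
Reached (1/11) = 1. Collecting the sign flips along the way, the symbol is -1.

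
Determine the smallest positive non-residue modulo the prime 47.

5

(2/47) = +1, so 2 is a residue.
(3/47) = +1, so 3 is a residue.
(4/47) = +1, so 4 is a residue.
(5/47) = −1, so 5 is the smallest positive non-residue mod 47.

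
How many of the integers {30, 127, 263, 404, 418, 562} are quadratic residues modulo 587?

2

(30/587) = +1 → QR.
(127/587) = -1 → non-residue.
(263/587) = -1 → non-residue.
(404/587) = +1 → QR.
(418/587) = -1 → non-residue.
(562/587) = -1 → non-residue.
Total quadratic residues among the 6: 2.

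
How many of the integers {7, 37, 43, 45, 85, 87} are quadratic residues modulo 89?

3

(7/89) = -1 → non-residue.
(37/89) = -1 → non-residue.
(43/89) = -1 → non-residue.
(45/89) = +1 → QR.
(85/89) = +1 → QR.
(87/89) = +1 → QR.
Total quadratic residues among the 6: 3.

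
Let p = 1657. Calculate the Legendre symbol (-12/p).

First reduce: -12 ≡ 1645 (mod 1657).
Reciprocity: 1645 ≡ 1 and 1657 ≡ 1 (mod 4), so (1645/1657) = +(1657/1645).
Reduce top mod 1645: now compute (12/1645).
Pull out 2^2: since 1645 ≡ 5 (mod 8), (2/1645) = -1, so (2/1645)^2 = +1.
Reciprocity: 3 ≡ 3 and 1645 ≡ 1 (mod 4), so (3/1645) = +(1645/3).
Reduce top mod 3: now compute (1/3).
Reached (1/3) = 1. Collecting the sign flips along the way, the symbol is +1.

1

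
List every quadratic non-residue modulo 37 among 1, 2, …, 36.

Square k = 1,…,18 (k and 37−k give the same square):
1²=1, 2²=4, 3²=9, 4²=16, 5²=25, 6²=36, 7²≡12, 8²≡27, 9²≡7, 10²≡26, 11²≡10, 12²≡33, 13²≡21, 14²≡11, 15²≡3, 16²≡34, 17²≡30, 18²≡28 (mod 37).
The residues are {1, 3, 4, 7, 9, 10, 11, 12, 16, 21, 25, 26, 27, 28, 30, 33, 34, 36}; the non-residues are the remaining 18 nonzero classes.

2,5,6,8,13,14,15,17,18,19,20,22,23,24,29,31,32,35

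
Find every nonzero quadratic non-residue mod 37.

2 5 6 8 13 14 15 17 18 19 20 22 23 24 29 31 32 35

Square k = 1,…,18 (k and 37−k give the same square):
1²=1, 2²=4, 3²=9, 4²=16, 5²=25, 6²=36, 7²≡12, 8²≡27, 9²≡7, 10²≡26, 11²≡10, 12²≡33, 13²≡21, 14²≡11, 15²≡3, 16²≡34, 17²≡30, 18²≡28 (mod 37).
The residues are {1, 3, 4, 7, 9, 10, 11, 12, 16, 21, 25, 26, 27, 28, 30, 33, 34, 36}; the non-residues are the remaining 18 nonzero classes.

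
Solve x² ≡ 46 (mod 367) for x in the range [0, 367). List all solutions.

72, 295

Since 367 ≡ 3 (mod 4), a square root of 46 is 46^((367+1)/4) = 46^92 mod 367.
Repeated squaring: 46^2≡281, 46^4≡56, 46^8≡200, 46^16≡364, 46^32≡9, 46^64≡81 (mod 367).
46^92 = 46^(64+16+8+4) ≡ 72 (mod 367).
Check: 72² = 5184 ≡ 46 (mod 367). The two roots are 72 and 295.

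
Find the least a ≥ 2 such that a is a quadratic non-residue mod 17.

(2/17) = +1, so 2 is a residue.
(3/17) = −1, so 3 is the smallest positive non-residue mod 17.

3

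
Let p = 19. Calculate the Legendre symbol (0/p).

Top reduces to 0: gcd > 1, so the symbol is 0.

0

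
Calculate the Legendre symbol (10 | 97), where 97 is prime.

-1

Euler's criterion: (10/97) ≡ 10^48 (mod 97).
10^2 ≡ 3 (mod 97)
10^4 ≡ 9 (mod 97)
10^8 ≡ 81 (mod 97)
10^16 ≡ 62 (mod 97)
10^32 ≡ 61 (mod 97)
10^48 = 10^(32+16) ≡ 96 (mod 97).
Result is 96 ≡ −1, so (10/97) = −1.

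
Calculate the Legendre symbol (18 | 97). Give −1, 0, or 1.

Pull out 2: since 97 ≡ 1 (mod 8), (2/97) = +1.
Reciprocity: 9 ≡ 1 and 97 ≡ 1 (mod 4), so (9/97) = +(97/9).
Reduce top mod 9: now compute (7/9).
Reciprocity: 7 ≡ 3 and 9 ≡ 1 (mod 4), so (7/9) = +(9/7).
Reduce top mod 7: now compute (2/7).
Pull out 2: since 7 ≡ 7 (mod 8), (2/7) = +1.
Reached (1/7) = 1. Collecting the sign flips along the way, the symbol is +1.

1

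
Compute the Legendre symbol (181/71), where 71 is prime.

Euler's criterion: (181/71) ≡ 39^35 (mod 71).
39^2 ≡ 30 (mod 71)
39^4 ≡ 48 (mod 71)
39^8 ≡ 32 (mod 71)
39^16 ≡ 30 (mod 71)
39^32 ≡ 48 (mod 71)
39^35 = 39^(32+2+1) ≡ 70 (mod 71).
Result is 70 ≡ −1, so (181/71) = −1.

-1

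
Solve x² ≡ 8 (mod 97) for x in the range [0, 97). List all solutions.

28, 69

97 ≡ 1 (mod 4), so we find a root by search.
Trying successive values, 28² = 784 ≡ 8 (mod 97). The other root is 97 − 28 = 69.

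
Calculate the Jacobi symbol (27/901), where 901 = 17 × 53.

Reciprocity: 27 ≡ 3 and 901 ≡ 1 (mod 4), so (27/901) = +(901/27).
Reduce top mod 27: now compute (10/27).
Pull out 2: since 27 ≡ 3 (mod 8), (2/27) = -1.
Reciprocity: 5 ≡ 1 and 27 ≡ 3 (mod 4), so (5/27) = +(27/5).
Reduce top mod 5: now compute (2/5).
Pull out 2: since 5 ≡ 5 (mod 8), (2/5) = -1.
Reached (1/5) = 1. Collecting the sign flips along the way, the symbol is +1.

1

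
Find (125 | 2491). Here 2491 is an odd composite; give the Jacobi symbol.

1

Reciprocity: 125 ≡ 1 and 2491 ≡ 3 (mod 4), so (125/2491) = +(2491/125).
Reduce top mod 125: now compute (116/125).
Pull out 2^2: since 125 ≡ 5 (mod 8), (2/125) = -1, so (2/125)^2 = +1.
Reciprocity: 29 ≡ 1 and 125 ≡ 1 (mod 4), so (29/125) = +(125/29).
Reduce top mod 29: now compute (9/29).
Reciprocity: 9 ≡ 1 and 29 ≡ 1 (mod 4), so (9/29) = +(29/9).
Reduce top mod 9: now compute (2/9).
Pull out 2: since 9 ≡ 1 (mod 8), (2/9) = +1.
Reached (1/9) = 1. Collecting the sign flips along the way, the symbol is +1.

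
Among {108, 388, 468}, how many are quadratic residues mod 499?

(108/499) = -1 → non-residue.
(388/499) = -1 → non-residue.
(468/499) = -1 → non-residue.
Total quadratic residues among the 3: 0.

0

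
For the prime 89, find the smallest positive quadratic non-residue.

(2/89) = +1, so 2 is a residue.
(3/89) = −1, so 3 is the smallest positive non-residue mod 89.

3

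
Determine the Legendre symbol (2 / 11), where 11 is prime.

-1

Pull out 2: since 11 ≡ 3 (mod 8), (2/11) = -1.
Reached (1/11) = 1. Collecting the sign flips along the way, the symbol is -1.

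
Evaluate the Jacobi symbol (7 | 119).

0

Reciprocity: 7 ≡ 3 and 119 ≡ 3 (mod 4), so (7/119) = −(119/7).
Reduce top mod 7: now compute (0/7).
Top reduces to 0: gcd > 1, so the symbol is 0.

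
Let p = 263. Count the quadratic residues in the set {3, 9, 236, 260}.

(3/263) = +1 → QR.
(9/263) = +1 → QR.
(236/263) = -1 → non-residue.
(260/263) = -1 → non-residue.
Total quadratic residues among the 4: 2.

2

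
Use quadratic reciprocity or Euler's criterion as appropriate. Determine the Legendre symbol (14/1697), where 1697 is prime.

-1

Pull out 2: since 1697 ≡ 1 (mod 8), (2/1697) = +1.
Reciprocity: 7 ≡ 3 and 1697 ≡ 1 (mod 4), so (7/1697) = +(1697/7).
Reduce top mod 7: now compute (3/7).
Reciprocity: 3 ≡ 3 and 7 ≡ 3 (mod 4), so (3/7) = −(7/3).
Reduce top mod 3: now compute (1/3).
Reached (1/3) = 1. Collecting the sign flips along the way, the symbol is -1.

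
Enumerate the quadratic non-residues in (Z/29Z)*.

2,3,8,10,11,12,14,15,17,18,19,21,26,27

Square k = 1,…,14 (k and 29−k give the same square):
1²=1, 2²=4, 3²=9, 4²=16, 5²=25, 6²≡7, 7²≡20, 8²≡6, 9²≡23, 10²≡13, 11²≡5, 12²≡28, 13²≡24, 14²≡22 (mod 29).
The residues are {1, 4, 5, 6, 7, 9, 13, 16, 20, 22, 23, 24, 25, 28}; the non-residues are the remaining 14 nonzero classes.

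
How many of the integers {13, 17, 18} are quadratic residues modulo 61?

1

(13/61) = +1 → QR.
(17/61) = -1 → non-residue.
(18/61) = -1 → non-residue.
Total quadratic residues among the 3: 1.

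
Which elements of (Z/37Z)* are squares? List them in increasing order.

Square k = 1,…,18 (k and 37−k give the same square):
1²=1, 2²=4, 3²=9, 4²=16, 5²=25, 6²=36, 7²≡12, 8²≡27, 9²≡7, 10²≡26, 11²≡10, 12²≡33, 13²≡21, 14²≡11, 15²≡3, 16²≡34, 17²≡30, 18²≡28 (mod 37).
So the quadratic residues mod 37 are {1, 3, 4, 7, 9, 10, 11, 12, 16, 21, 25, 26, 27, 28, 30, 33, 34, 36}.

1 3 4 7 9 10 11 12 16 21 25 26 27 28 30 33 34 36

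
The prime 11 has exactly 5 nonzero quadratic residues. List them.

Square k = 1,…,5 (k and 11−k give the same square):
1²=1, 2²=4, 3²=9, 4²≡5, 5²≡3 (mod 11).
So the quadratic residues mod 11 are {1, 3, 4, 5, 9}.

1 3 4 5 9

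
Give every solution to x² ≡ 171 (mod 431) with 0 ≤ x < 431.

Since 431 ≡ 3 (mod 4), a square root of 171 is 171^((431+1)/4) = 171^108 mod 431.
Repeated squaring: 171^2≡364, 171^4≡179, 171^8≡147, 171^16≡59, 171^32≡33, 171^64≡227 (mod 431).
171^108 = 171^(64+32+8+4) ≡ 160 (mod 431).
Check: 160² = 25600 ≡ 171 (mod 431). The two roots are 160 and 271.

160, 271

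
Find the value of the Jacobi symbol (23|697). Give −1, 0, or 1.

-1

Reciprocity: 23 ≡ 3 and 697 ≡ 1 (mod 4), so (23/697) = +(697/23).
Reduce top mod 23: now compute (7/23).
Reciprocity: 7 ≡ 3 and 23 ≡ 3 (mod 4), so (7/23) = −(23/7).
Reduce top mod 7: now compute (2/7).
Pull out 2: since 7 ≡ 7 (mod 8), (2/7) = +1.
Reached (1/7) = 1. Collecting the sign flips along the way, the symbol is -1.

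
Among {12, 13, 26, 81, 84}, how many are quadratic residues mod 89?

(12/89) = -1 → non-residue.
(13/89) = -1 → non-residue.
(26/89) = -1 → non-residue.
(81/89) = +1 → QR.
(84/89) = +1 → QR.
Total quadratic residues among the 5: 2.

2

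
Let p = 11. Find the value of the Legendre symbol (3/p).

Euler's criterion: (3/11) ≡ 3^5 (mod 11).
3^2 ≡ 9 (mod 11)
3^4 ≡ 4 (mod 11)
3^5 = 3^(4+1) ≡ 1 (mod 11).
Result is 1, so (3/11) = 1.

1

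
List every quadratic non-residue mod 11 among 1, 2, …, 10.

Square k = 1,…,5 (k and 11−k give the same square):
1²=1, 2²=4, 3²=9, 4²≡5, 5²≡3 (mod 11).
The residues are {1, 3, 4, 5, 9}; the non-residues are the remaining 5 nonzero classes.

2, 6, 7, 8, 10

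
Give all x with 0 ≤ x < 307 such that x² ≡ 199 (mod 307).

Since 307 ≡ 3 (mod 4), a square root of 199 is 199^((307+1)/4) = 199^77 mod 307.
Repeated squaring: 199^2≡305, 199^4≡4, 199^8≡16, 199^16≡256, 199^32≡145, 199^64≡149 (mod 307).
199^77 = 199^(64+8+4+1) ≡ 97 (mod 307).
Check: 97² = 9409 ≡ 199 (mod 307). The two roots are 97 and 210.

97, 210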